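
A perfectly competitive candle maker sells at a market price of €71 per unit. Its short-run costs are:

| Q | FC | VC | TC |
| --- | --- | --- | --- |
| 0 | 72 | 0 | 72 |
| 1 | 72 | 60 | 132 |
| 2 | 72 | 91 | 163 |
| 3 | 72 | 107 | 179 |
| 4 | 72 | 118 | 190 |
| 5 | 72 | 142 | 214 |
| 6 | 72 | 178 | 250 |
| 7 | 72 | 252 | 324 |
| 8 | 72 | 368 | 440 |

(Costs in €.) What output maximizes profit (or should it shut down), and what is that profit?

Tabulate TR − TC: Q=0: -72; Q=1: -61; Q=2: -21; Q=3: 34; Q=4: 94; Q=5: 141; Q=6: 176; Q=7: 173; Q=8: 128.
Profit is maximized at Q = 6. AVC there is 178/6 = €29.67 ≤ P, so producing beats shutting down (which would give -€72).

Q = 6; profit = €176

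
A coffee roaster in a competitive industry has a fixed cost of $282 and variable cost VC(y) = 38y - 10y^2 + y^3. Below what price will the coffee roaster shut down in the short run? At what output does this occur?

The shutdown price is the minimum of AVC. VC = 38y - 10y^2 + y^3, so AVC = 38 - 10y + y^2.
At the minimum of AVC, MC = AVC. MC = 38 - 20y + 3y^2; setting MC = AVC gives 2y^2 - 10y = 0, so y = 5. min AVC = 13.
So the shutdown price is $13.

$13 per unit, at y = 5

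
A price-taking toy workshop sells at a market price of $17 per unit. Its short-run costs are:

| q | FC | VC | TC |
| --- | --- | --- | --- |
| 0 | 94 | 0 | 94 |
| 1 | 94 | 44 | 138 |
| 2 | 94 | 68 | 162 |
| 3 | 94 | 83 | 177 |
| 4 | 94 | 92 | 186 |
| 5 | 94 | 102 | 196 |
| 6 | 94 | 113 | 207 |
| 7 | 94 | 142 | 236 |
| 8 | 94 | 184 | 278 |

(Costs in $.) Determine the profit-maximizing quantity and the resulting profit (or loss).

q = 0 (shut down); profit = -$94

Tabulate TR − TC: q=0: -94; q=1: -121; q=2: -128; q=3: -126; q=4: -118; q=5: -111; q=6: -105; q=7: -117; q=8: -142.
Profit is highest at q = 0. Equivalently, the lowest AVC in the table is 113/6 ≈ $18.83 at q = 6, and P = $17 falls below it — price never covers variable cost, so the firm shuts down and loses only its fixed cost.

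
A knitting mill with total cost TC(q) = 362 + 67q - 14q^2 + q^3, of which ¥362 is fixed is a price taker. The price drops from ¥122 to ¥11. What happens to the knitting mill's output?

Output falls from 11 to 0 (the firm shuts down)

AVC = 67 - 14q + q^2, minimized at q = 7 where min AVC = ¥18. MC = 67 - 28q + 3q^2.
At P = ¥122 ≥ min AVC, set P = MC on the rising branch: q = 11.
At P = ¥11 < min AVC = ¥18, price no longer covers variable cost at any output, so the firm shuts down: q = 0.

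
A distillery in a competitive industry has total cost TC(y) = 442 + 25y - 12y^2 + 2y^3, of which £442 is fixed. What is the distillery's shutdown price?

Short-run supply begins at min AVC. From VC = 25y - 12y^2 + 2y^3, AVC = 25 - 12y + 2y^2.
At the minimum of AVC, MC = AVC. MC = 25 - 24y + 6y^2; setting MC = AVC gives 4y^2 - 12y = 0, so y = 3. min AVC = 7.
The firm shuts down for any P below £7.

£7 per unit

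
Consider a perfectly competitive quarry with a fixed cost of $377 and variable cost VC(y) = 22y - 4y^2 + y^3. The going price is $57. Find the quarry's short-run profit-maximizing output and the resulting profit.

Profit = -$227 at y = 5

AVC = 22 - 4y + y^2; min AVC = $18 at y = 2. Since P = $57 ≥ min AVC, the firm produces.
With MC = 22 - 8y + 3y^2, P = MC on the upward-sloping part at y* = 5.
TR = 57·5 = 285. TC = 377 + 135 = 512. Profit = 285 − 512 = -$227.
That loss of $227 beats the $377 the firm would lose by shutting down; producing recovers $150 of fixed cost.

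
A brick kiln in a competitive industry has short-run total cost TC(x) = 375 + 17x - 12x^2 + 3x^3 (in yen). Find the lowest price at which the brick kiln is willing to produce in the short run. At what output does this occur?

The shutdown price is the minimum of AVC. VC = 17x - 12x^2 + 3x^3, so AVC = 17 - 12x + 3x^2.
At the minimum of AVC, MC = AVC. MC = 17 - 24x + 9x^2; setting MC = AVC gives 6x^2 - 12x = 0, so x = 2. min AVC = 5.
The firm shuts down for any P below ¥5.

¥5 per unit, at x = 2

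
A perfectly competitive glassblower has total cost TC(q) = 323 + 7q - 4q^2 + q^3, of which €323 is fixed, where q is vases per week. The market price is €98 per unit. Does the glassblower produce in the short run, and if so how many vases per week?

Produce at q = 7

Variable cost is VC = 7q - 4q^2 + q^3, so AVC = VC/q = 7 - 4q + q^2 and MC = dTC/dq = 7 - 8q + 3q^2.
AVC is minimized where dAVC/dq = -4 + 2q = 0, at q = 2; min AVC = 7 - 4·2 + 2^2 = €3.
Because €98 ≥ €3, revenue can cover variable cost; the firm operates.
Solving P = MC: -91 - 8q + 3q^2 = 0 ⇒ q = -13/3 or 7. On the upward-sloping branch, q* = 7.
Check: AVC at q = 7 is €28 ≤ P, so revenue covers variable cost.
Profit = P·q − TC = 98·7 − 519 = €167.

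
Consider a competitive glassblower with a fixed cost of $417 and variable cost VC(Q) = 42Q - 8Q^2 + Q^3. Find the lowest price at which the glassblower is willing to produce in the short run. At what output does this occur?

The firm shuts down when price falls below the minimum of average variable cost. AVC = VC/Q = 42 - 8Q + Q^2.
dAVC/dQ = -8 + 2Q = 0 gives Q = 4. min AVC = 42 - 8·4 + 4^2 = 26.
For P < $26 the firm produces nothing.

$26 per unit, at Q = 4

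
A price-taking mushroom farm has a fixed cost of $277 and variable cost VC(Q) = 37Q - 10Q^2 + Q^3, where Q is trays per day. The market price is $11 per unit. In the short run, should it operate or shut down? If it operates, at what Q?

From TC, MC = TC'(Q) = 37 - 20Q + 3Q^2 and AVC = VC/Q = 37 - 10Q + Q^2.
The AVC parabola has its vertex at Q = 10/2 = 5, where AVC = 37 - 10·5 + 5^2 = $12.
Since P = $11 < min AVC = $12, price fails to cover variable cost at any output.
The firm minimizes its loss by shutting down and losing only its fixed cost of $277.

Shut down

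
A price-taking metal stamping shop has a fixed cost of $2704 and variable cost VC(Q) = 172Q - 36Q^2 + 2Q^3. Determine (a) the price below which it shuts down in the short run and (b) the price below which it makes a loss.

Shutdown price = $10; break-even price = $250

AVC = 172 - 36Q + 2Q^2; minimized at Q = 9, giving min AVC = $10. That is the shutdown price.
ATC = 2704/Q + 172 - 36Q + 2Q^2. Setting dATC/dQ = −2704/Q^2 − 36 + 4Q = 0 gives Q = 13 (since 4·13^3 − 36·13^2 = 2704).
min ATC = 2704/13 + 172 − 36·13 + 2·13^2 = $250. That is the break-even price.
For $10 ≤ P < $250 the firm produces at a loss; below $10 it shuts down.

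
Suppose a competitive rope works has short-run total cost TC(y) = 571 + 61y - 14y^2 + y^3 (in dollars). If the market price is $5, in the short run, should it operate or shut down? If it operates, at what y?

Strip out fixed cost: VC = 61y - 14y^2 + y^3. Then AVC = 61 - 14y + y^2 and MC = 61 - 28y + 3y^2.
AVC hits its minimum where MC = AVC, at y = 7, giving min AVC = 61 - 14·7 + 7^2 = $12.
Since P = $5 < min AVC = $12, price fails to cover variable cost at any output.
The firm minimizes its loss by shutting down and losing only its fixed cost of $571.

Shut down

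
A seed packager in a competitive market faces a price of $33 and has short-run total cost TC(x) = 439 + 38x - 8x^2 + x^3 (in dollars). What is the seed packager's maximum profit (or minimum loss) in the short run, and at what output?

Profit = -$389 at x = 5

AVC = 38 - 8x + x^2; min AVC = $22 at x = 4. Since P = $33 ≥ min AVC, the firm produces.
MC = 38 - 16x + 3x^2. Setting P = MC and taking the root on the rising branch gives x* = 5.
TR = 33·5 = 165. TC = 439 + 115 = 554. Profit = 165 − 554 = -$389.
Shutting down would mean losing the fixed cost of $439, so operating at a loss of $389 is better by $50.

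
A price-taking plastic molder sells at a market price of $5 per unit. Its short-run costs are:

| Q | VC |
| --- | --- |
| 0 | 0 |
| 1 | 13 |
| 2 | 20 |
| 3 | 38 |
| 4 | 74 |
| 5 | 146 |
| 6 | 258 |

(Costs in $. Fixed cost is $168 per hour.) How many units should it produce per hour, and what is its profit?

Q = 0 (shut down); profit = -$168

Profit at each row (π = 5Q − TC): Q=0: -168; Q=1: -176; Q=2: -178; Q=3: -191; Q=4: -222; Q=5: -289; Q=6: -396.
Profit is highest at Q = 0. Equivalently, the lowest AVC in the table is 20/2 ≈ $10 at Q = 2, and P = $5 falls below it — price never covers variable cost, so the firm shuts down and loses only its fixed cost.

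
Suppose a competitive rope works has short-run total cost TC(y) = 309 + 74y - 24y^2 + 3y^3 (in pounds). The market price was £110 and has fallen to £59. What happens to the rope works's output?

AVC = 74 - 24y + 3y^2, minimized at y = 4 where min AVC = £26. MC = 74 - 48y + 9y^2.
With P = £110 above the shutdown price, P = MC gives y = 6.
At P = £59 ≥ min AVC, set P = MC: y = 5. The firm stays open but cuts output.

Output falls from 6 to 5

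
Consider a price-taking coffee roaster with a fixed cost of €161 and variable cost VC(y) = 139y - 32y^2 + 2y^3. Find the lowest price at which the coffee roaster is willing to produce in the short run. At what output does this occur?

Short-run supply begins at min AVC. From VC = 139y - 32y^2 + 2y^3, AVC = 139 - 32y + 2y^2.
dAVC/dy = -32 + 4y = 0 gives y = 8. min AVC = 139 - 32·8 + 2·8^2 = 11.
For P < €11 the firm produces nothing.

€11 per unit, at y = 8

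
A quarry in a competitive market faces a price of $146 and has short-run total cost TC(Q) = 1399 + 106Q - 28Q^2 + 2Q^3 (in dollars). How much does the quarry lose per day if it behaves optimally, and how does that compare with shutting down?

Profit = -$199 at Q = 10

AVC = 106 - 28Q + 2Q^2 has its minimum $8 at Q = 7; price $146 clears that bar, so the firm operates.
With MC = 106 - 56Q + 6Q^2, P = MC on the upward-sloping part at Q* = 10.
TR = 146·10 = 1460. TC = 1399 + 260 = 1659. Profit = 1460 − 1659 = -$199.
That loss of $199 beats the $1399 the firm would lose by shutting down; producing recovers $1200 of fixed cost.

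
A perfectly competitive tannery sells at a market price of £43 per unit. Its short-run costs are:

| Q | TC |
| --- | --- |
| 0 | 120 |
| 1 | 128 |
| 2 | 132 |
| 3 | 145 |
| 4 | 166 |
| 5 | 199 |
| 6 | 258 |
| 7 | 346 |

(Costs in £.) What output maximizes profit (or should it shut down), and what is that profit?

Q = 5; profit = £16

Tabulate TR − TC: Q=0: -120; Q=1: -85; Q=2: -46; Q=3: -16; Q=4: 6; Q=5: 16; Q=6: 0; Q=7: -45.
Profit is maximized at Q = 5. AVC there is 79/5 = £15.80 ≤ P, so producing beats shutting down (which would give -£120).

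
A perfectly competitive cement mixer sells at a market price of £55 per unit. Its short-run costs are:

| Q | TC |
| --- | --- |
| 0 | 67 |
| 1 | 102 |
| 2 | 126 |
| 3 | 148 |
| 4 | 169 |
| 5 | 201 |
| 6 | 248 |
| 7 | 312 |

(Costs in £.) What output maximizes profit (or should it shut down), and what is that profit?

Q = 6; profit = £82

Compute π = P·Q − TC at each output: Q=0: -67; Q=1: -47; Q=2: -16; Q=3: 17; Q=4: 51; Q=5: 74; Q=6: 82; Q=7: 73.
Profit is maximized at Q = 6. AVC there is 181/6 = £30.17 ≤ P, so producing beats shutting down (which would give -£67).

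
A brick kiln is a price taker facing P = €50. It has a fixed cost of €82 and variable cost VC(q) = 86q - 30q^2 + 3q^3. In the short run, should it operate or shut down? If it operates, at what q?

Produce at q = 6

Strip out fixed cost: VC = 86q - 30q^2 + 3q^3. Then AVC = 86 - 30q + 3q^2 and MC = 86 - 60q + 9q^2.
AVC is minimized where dAVC/dq = -30 + 6q = 0, at q = 5; min AVC = 86 - 30·5 + 3·5^2 = €11.
Since P = €50 ≥ min AVC = €11, price covers variable cost and the firm should produce.
P = MC gives 36 - 60q + 9q^2 = 0, with roots 2/3 and 6. Take the larger (rising MC): q* = 6.
Check: AVC at q = 6 is €14 ≤ P, so revenue covers variable cost.
Profit = P·q − TC = 50·6 − 166 = €134.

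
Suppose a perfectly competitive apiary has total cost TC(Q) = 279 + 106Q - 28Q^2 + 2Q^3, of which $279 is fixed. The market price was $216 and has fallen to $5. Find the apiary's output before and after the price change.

AVC = 106 - 28Q + 2Q^2, minimized at Q = 7 where min AVC = $8. MC = 106 - 56Q + 6Q^2.
With P = $216 above the shutdown price, P = MC gives Q = 11.
At P = $5 < min AVC = $8, price no longer covers variable cost at any output, so the firm shuts down: Q = 0.

Output falls from 11 to 0 (the firm shuts down)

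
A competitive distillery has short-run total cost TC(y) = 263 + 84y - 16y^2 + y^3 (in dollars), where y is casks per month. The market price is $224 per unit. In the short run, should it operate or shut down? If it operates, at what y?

Produce at y = 14

From TC, MC = TC'(y) = 84 - 32y + 3y^2 and AVC = VC/y = 84 - 16y + y^2.
AVC is minimized where dAVC/dy = -16 + 2y = 0, at y = 8; min AVC = 84 - 16·8 + 8^2 = $20.
Because $224 ≥ $20, revenue can cover variable cost; the firm operates.
Set P = MC: 224 = 84 - 32y + 3y^2 → -140 - 32y + 3y^2 = 0. The roots are y = -10/3 and y = 14; the profit-maximizing output is on the rising part of MC, so y* = 14.
Check: AVC at y = 14 is $56 ≤ P, so revenue covers variable cost.
Profit = P·y − TC = 224·14 − 1047 = $2089.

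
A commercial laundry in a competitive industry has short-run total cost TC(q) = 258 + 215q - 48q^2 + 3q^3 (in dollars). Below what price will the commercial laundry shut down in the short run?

$23 per unit

The shutdown price is the minimum of AVC. VC = 215q - 48q^2 + 3q^3, so AVC = 215 - 48q + 3q^2.
dAVC/dq = -48 + 6q = 0 gives q = 8. min AVC = 215 - 48·8 + 3·8^2 = 23.
The firm shuts down for any P below $23.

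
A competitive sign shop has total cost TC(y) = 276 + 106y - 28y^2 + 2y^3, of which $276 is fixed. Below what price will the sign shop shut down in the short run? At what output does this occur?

$8 per unit, at y = 7

The firm shuts down when price falls below the minimum of average variable cost. AVC = VC/y = 106 - 28y + 2y^2.
At the minimum of AVC, MC = AVC. MC = 106 - 56y + 6y^2; setting MC = AVC gives 4y^2 - 28y = 0, so y = 7. min AVC = 8.
The firm shuts down for any P below $8.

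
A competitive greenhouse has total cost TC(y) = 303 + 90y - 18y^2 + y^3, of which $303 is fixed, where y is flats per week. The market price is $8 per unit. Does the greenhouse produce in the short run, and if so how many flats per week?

Shut down

From TC, MC = TC'(y) = 90 - 36y + 3y^2 and AVC = VC/y = 90 - 18y + y^2.
AVC hits its minimum where MC = AVC, at y = 9, giving min AVC = 90 - 18·9 + 9^2 = $9.
With P < min AVC ($8 < $9), every unit sold adds to the loss.
Shutting down limits the loss to fixed cost, $303.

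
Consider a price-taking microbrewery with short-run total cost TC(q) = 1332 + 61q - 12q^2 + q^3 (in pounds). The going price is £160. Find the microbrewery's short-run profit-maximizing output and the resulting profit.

Profit = -£122 at q = 11

AVC = 61 - 12q + q^2; min AVC = £25 at q = 6. Since P = £160 ≥ min AVC, the firm produces.
With MC = 61 - 24q + 3q^2, P = MC on the upward-sloping part at q* = 11.
TR = 160·11 = 1760. TC = 1332 + 550 = 1882. Profit = 1760 − 1882 = -£122.
Shutting down would mean losing the fixed cost of £1332, so operating at a loss of £122 is better by £1210.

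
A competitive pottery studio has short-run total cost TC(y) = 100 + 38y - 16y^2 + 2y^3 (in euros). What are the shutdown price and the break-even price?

Shutdown price = €6; break-even price = €28

AVC = 38 - 16y + 2y^2; minimized at y = 4, giving min AVC = €6. That is the shutdown price.
ATC = 100/y + 38 - 16y + 2y^2. Setting dATC/dy = −100/y^2 − 16 + 4y = 0 gives y = 5 (since 4·5^3 − 16·5^2 = 100).
min ATC = 100/5 + 38 − 16·5 + 2·5^2 = €28. That is the break-even price.
For €6 ≤ P < €28 the firm produces at a loss; below €6 it shuts down.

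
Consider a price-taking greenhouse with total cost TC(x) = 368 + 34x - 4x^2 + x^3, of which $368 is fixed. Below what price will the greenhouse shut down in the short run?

The shutdown price is the minimum of AVC. VC = 34x - 4x^2 + x^3, so AVC = 34 - 4x + x^2.
At the minimum of AVC, MC = AVC. MC = 34 - 8x + 3x^2; setting MC = AVC gives 2x^2 - 4x = 0, so x = 2. min AVC = 30.
So the shutdown price is $30.

$30 per unit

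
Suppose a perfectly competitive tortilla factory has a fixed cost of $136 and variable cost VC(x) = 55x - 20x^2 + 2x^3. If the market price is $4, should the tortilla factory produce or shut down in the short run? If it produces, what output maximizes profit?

Strip out fixed cost: VC = 55x - 20x^2 + 2x^3. Then AVC = 55 - 20x + 2x^2 and MC = 55 - 40x + 6x^2.
AVC is minimized where dAVC/dx = -20 + 4x = 0, at x = 5; min AVC = 55 - 20·5 + 2·5^2 = $5.
Since P = $4 < min AVC = $5, price fails to cover variable cost at any output.
Best response: produce nothing and absorb the $136 fixed cost.

Shut down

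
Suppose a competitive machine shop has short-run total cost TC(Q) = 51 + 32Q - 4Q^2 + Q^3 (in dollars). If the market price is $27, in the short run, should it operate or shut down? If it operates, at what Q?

Shut down

Variable cost is VC = 32Q - 4Q^2 + Q^3, so AVC = VC/Q = 32 - 4Q + Q^2 and MC = dTC/dQ = 32 - 8Q + 3Q^2.
AVC is minimized where dAVC/dQ = -4 + 2Q = 0, at Q = 2; min AVC = 32 - 4·2 + 2^2 = $28.
With P < min AVC ($27 < $28), every unit sold adds to the loss.
Best response: produce nothing and absorb the $51 fixed cost.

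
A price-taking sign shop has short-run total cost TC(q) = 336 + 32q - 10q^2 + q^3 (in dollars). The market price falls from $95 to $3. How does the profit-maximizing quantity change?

AVC = 32 - 10q + q^2, minimized at q = 5 where min AVC = $7. MC = 32 - 20q + 3q^2.
With P = $95 above the shutdown price, P = MC gives q = 9.
At P = $3 < min AVC = $7, price no longer covers variable cost at any output, so the firm shuts down: q = 0.

Output falls from 9 to 0 (the firm shuts down)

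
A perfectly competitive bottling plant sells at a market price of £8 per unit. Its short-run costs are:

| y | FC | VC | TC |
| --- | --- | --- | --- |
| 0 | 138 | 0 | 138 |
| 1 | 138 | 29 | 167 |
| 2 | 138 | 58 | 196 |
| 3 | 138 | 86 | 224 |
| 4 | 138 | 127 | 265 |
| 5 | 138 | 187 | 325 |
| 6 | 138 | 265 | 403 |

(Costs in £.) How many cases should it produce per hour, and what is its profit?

y = 0 (shut down); profit = -£138

Compute π = P·y − TC at each output: y=0: -138; y=1: -159; y=2: -180; y=3: -200; y=4: -233; y=5: -285; y=6: -355.
Profit is highest at y = 0. Equivalently, the lowest AVC in the table is 86/3 ≈ £28.67 at y = 3, and P = £8 falls below it — price never covers variable cost, so the firm shuts down and loses only its fixed cost.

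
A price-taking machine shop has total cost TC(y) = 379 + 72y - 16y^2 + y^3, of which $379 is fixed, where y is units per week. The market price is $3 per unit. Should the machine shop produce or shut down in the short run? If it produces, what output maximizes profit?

Strip out fixed cost: VC = 72y - 16y^2 + y^3. Then AVC = 72 - 16y + y^2 and MC = 72 - 32y + 3y^2.
AVC is minimized where dAVC/dy = -16 + 2y = 0, at y = 8; min AVC = 72 - 16·8 + 8^2 = $8.
With P < min AVC ($3 < $8), every unit sold adds to the loss.
Best response: produce nothing and absorb the $379 fixed cost.

Shut down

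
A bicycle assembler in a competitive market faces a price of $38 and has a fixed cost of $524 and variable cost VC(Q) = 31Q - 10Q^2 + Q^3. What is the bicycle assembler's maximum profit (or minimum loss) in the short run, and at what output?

AVC = 31 - 10Q + Q^2 has its minimum $6 at Q = 5; price $38 clears that bar, so the firm operates.
MC = 31 - 20Q + 3Q^2. Setting P = MC and taking the root on the rising branch gives Q* = 7.
TR = 38·7 = 266. TC = 524 + 70 = 594. Profit = 266 − 594 = -$328.
That loss of $328 beats the $524 the firm would lose by shutting down; producing recovers $196 of fixed cost.

Profit = -$328 at Q = 7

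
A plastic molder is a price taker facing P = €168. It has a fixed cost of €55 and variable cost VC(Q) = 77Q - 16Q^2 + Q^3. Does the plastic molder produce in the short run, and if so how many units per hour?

Produce at Q = 13

Strip out fixed cost: VC = 77Q - 16Q^2 + Q^3. Then AVC = 77 - 16Q + Q^2 and MC = 77 - 32Q + 3Q^2.
AVC is minimized where dAVC/dQ = -16 + 2Q = 0, at Q = 8; min AVC = 77 - 16·8 + 8^2 = €13.
Since P = €168 ≥ min AVC = €13, price covers variable cost and the firm should produce.
Solving P = MC: -91 - 32Q + 3Q^2 = 0 ⇒ Q = -7/3 or 13. On the upward-sloping branch, Q* = 13.
Check: AVC at Q = 13 is €38 ≤ P, so revenue covers variable cost.
Profit = P·Q − TC = 168·13 − 549 = €1635.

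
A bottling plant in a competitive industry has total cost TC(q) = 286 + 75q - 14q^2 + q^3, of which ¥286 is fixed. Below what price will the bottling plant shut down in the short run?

¥26 per unit

Short-run supply begins at min AVC. From VC = 75q - 14q^2 + q^3, AVC = 75 - 14q + q^2.
dAVC/dq = -14 + 2q = 0 gives q = 7. min AVC = 75 - 14·7 + 7^2 = 26.
So the shutdown price is ¥26.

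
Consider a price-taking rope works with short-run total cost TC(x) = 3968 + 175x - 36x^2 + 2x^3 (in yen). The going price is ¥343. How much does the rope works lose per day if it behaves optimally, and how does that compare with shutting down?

Profit = -¥48 at x = 14

AVC = 175 - 36x + 2x^2 has its minimum ¥13 at x = 9; price ¥343 clears that bar, so the firm operates.
With MC = 175 - 72x + 6x^2, P = MC on the upward-sloping part at x* = 14.
TR = 343·14 = 4802. TC = 3968 + 882 = 4850. Profit = 4802 − 4850 = -¥48.
By producing, the firm covers all variable cost plus ¥3920 of fixed cost; shutting down would lose the full ¥3968.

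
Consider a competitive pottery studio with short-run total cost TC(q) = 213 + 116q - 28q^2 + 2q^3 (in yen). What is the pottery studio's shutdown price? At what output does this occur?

¥18 per unit, at q = 7

Short-run supply begins at min AVC. From VC = 116q - 28q^2 + 2q^3, AVC = 116 - 28q + 2q^2.
dAVC/dq = -28 + 4q = 0 gives q = 7. min AVC = 116 - 28·7 + 2·7^2 = 18.
So the shutdown price is ¥18.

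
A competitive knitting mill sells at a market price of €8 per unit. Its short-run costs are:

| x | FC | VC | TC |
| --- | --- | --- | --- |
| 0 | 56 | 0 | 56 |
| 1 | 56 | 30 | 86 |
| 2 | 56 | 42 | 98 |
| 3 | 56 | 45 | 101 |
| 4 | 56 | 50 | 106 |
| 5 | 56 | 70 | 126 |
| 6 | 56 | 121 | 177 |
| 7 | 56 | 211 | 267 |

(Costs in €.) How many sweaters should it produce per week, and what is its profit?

x = 0 (shut down); profit = -€56

Tabulate TR − TC: x=0: -56; x=1: -78; x=2: -82; x=3: -77; x=4: -74; x=5: -86; x=6: -129; x=7: -211.
Profit is highest at x = 0. Equivalently, the lowest AVC in the table is 50/4 ≈ €12.50 at x = 4, and P = €8 falls below it — price never covers variable cost, so the firm shuts down and loses only its fixed cost.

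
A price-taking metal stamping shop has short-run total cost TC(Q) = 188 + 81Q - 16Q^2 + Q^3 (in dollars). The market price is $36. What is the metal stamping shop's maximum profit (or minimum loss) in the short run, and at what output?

AVC = 81 - 16Q + Q^2; min AVC = $17 at Q = 8. Since P = $36 ≥ min AVC, the firm produces.
MC = 81 - 32Q + 3Q^2. Setting P = MC and taking the root on the rising branch gives Q* = 9.
TR = 36·9 = 324. TC = 188 + 162 = 350. Profit = 324 − 350 = -$26.
That loss of $26 beats the $188 the firm would lose by shutting down; producing recovers $162 of fixed cost.

Profit = -$26 at Q = 9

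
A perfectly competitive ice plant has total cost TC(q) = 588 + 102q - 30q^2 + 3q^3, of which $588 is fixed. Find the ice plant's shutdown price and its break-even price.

Shutdown price = $27; break-even price = $123

AVC = 102 - 30q + 3q^2; minimized at q = 5, giving min AVC = $27. That is the shutdown price.
ATC = 588/q + 102 - 30q + 3q^2. Setting dATC/dq = −588/q^2 − 30 + 6q = 0 gives q = 7 (since 6·7^3 − 30·7^2 = 588).
min ATC = 588/7 + 102 − 30·7 + 3·7^2 = $123. That is the break-even price.
For $27 ≤ P < $123 the firm produces at a loss; below $27 it shuts down.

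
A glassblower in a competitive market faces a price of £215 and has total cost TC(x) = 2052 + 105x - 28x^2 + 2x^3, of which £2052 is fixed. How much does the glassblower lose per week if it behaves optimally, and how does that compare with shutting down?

AVC = 105 - 28x + 2x^2; min AVC = £7 at x = 7. Since P = £215 ≥ min AVC, the firm produces.
MC = 105 - 56x + 6x^2. Setting P = MC and taking the root on the rising branch gives x* = 11.
TR = 215·11 = 2365. TC = 2052 + 429 = 2481. Profit = 2365 − 2481 = -£116.
By producing, the firm covers all variable cost plus £1936 of fixed cost; shutting down would lose the full £2052.

Profit = -£116 at x = 11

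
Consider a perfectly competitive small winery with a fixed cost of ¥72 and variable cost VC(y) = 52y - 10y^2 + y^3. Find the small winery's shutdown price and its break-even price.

Shutdown price = ¥27; break-even price = ¥40

AVC = 52 - 10y + y^2; minimized at y = 5, giving min AVC = ¥27. That is the shutdown price.
ATC = 72/y + 52 - 10y + y^2. Setting dATC/dy = −72/y^2 − 10 + 2y = 0 gives y = 6 (since 2·6^3 − 10·6^2 = 72).
min ATC = 72/6 + 52 − 10·6 + 6^2 = ¥40. That is the break-even price.
Between these two prices the firm operates at a loss; above ¥40 it earns a profit.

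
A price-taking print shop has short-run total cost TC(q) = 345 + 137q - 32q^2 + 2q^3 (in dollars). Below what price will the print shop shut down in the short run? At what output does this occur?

$9 per unit, at q = 8

Short-run supply begins at min AVC. From VC = 137q - 32q^2 + 2q^3, AVC = 137 - 32q + 2q^2.
At the minimum of AVC, MC = AVC. MC = 137 - 64q + 6q^2; setting MC = AVC gives 4q^2 - 32q = 0, so q = 8. min AVC = 9.
The firm shuts down for any P below $9.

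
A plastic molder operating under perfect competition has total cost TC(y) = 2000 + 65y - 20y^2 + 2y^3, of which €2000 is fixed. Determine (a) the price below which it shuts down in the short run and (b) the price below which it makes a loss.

Shutdown price = €15; break-even price = €265

AVC = 65 - 20y + 2y^2; minimized at y = 5, giving min AVC = €15. That is the shutdown price.
ATC = 2000/y + 65 - 20y + 2y^2. Setting dATC/dy = −2000/y^2 − 20 + 4y = 0 gives y = 10 (since 4·10^3 − 20·10^2 = 2000).
min ATC = 2000/10 + 65 − 20·10 + 2·10^2 = €265. That is the break-even price.
For €15 ≤ P < €265 the firm produces at a loss; below €15 it shuts down.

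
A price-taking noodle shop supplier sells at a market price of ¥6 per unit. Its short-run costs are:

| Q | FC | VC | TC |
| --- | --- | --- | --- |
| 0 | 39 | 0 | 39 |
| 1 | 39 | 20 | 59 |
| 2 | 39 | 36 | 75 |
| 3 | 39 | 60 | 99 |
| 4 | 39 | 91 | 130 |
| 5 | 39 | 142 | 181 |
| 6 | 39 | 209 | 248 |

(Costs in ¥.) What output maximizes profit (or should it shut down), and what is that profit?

Q = 0 (shut down); profit = -¥39

Profit at each row (π = 6Q − TC): Q=0: -39; Q=1: -53; Q=2: -63; Q=3: -81; Q=4: -106; Q=5: -151; Q=6: -212.
Profit is highest at Q = 0. Equivalently, the lowest AVC in the table is 36/2 ≈ ¥18 at Q = 2, and P = ¥6 falls below it — price never covers variable cost, so the firm shuts down and loses only its fixed cost.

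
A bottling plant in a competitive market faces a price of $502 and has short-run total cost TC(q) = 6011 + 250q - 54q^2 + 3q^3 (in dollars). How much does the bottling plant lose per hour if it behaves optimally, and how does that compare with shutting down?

Profit = -$131 at q = 14

AVC = 250 - 54q + 3q^2 has its minimum $7 at q = 9; price $502 clears that bar, so the firm operates.
MC = 250 - 108q + 9q^2. Setting P = MC and taking the root on the rising branch gives q* = 14.
TR = 502·14 = 7028. TC = 6011 + 1148 = 7159. Profit = 7028 − 7159 = -$131.
Shutting down would mean losing the fixed cost of $6011, so operating at a loss of $131 is better by $5880.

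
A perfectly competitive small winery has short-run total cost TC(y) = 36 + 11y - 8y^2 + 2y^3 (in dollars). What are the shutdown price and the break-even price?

Shutdown price = $3; break-even price = $17

AVC = 11 - 8y + 2y^2; minimized at y = 2, giving min AVC = $3. That is the shutdown price.
ATC = 36/y + 11 - 8y + 2y^2. Setting dATC/dy = −36/y^2 − 8 + 4y = 0 gives y = 3 (since 4·3^3 − 8·3^2 = 36).
min ATC = 36/3 + 11 − 8·3 + 2·3^2 = $17. That is the break-even price.
For $3 ≤ P < $17 the firm produces at a loss; below $3 it shuts down.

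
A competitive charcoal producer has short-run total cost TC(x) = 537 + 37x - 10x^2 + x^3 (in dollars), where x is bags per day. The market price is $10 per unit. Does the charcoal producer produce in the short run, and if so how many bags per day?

From TC, MC = TC'(x) = 37 - 20x + 3x^2 and AVC = VC/x = 37 - 10x + x^2.
AVC hits its minimum where MC = AVC, at x = 5, giving min AVC = 37 - 10·5 + 5^2 = $12.
P = $10 lies below min AVC = $12; no output level covers variable cost.
The firm minimizes its loss by shutting down and losing only its fixed cost of $537.

Shut down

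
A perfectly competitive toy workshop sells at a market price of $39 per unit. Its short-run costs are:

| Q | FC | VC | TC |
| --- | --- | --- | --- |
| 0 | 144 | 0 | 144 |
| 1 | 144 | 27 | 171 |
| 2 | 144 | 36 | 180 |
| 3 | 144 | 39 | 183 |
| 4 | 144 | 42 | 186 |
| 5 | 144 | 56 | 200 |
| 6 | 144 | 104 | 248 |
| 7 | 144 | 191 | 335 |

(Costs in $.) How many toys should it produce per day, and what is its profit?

Q = 5; profit = -$5

Compute π = P·Q − TC at each output: Q=0: -144; Q=1: -132; Q=2: -102; Q=3: -66; Q=4: -30; Q=5: -5; Q=6: -14; Q=7: -62.
Profit is maximized at Q = 5. AVC there is 56/5 = $11.20 ≤ P, so producing beats shutting down (which would give -$144).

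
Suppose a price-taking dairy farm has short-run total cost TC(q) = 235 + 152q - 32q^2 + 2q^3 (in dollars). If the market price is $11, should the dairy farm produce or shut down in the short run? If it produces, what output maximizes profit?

Variable cost is VC = 152q - 32q^2 + 2q^3, so AVC = VC/q = 152 - 32q + 2q^2 and MC = dTC/dq = 152 - 64q + 6q^2.
AVC hits its minimum where MC = AVC, at q = 8, giving min AVC = 152 - 32·8 + 2·8^2 = $24.
P = $11 lies below min AVC = $24; no output level covers variable cost.
The firm minimizes its loss by shutting down and losing only its fixed cost of $235.

Shut down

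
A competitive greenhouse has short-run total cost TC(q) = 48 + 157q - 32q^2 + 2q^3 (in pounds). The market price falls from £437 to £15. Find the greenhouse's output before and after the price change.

Output falls from 14 to 0 (the firm shuts down)

AVC = 157 - 32q + 2q^2, minimized at q = 8 where min AVC = £29. MC = 157 - 64q + 6q^2.
With P = £437 above the shutdown price, P = MC gives q = 14.
At P = £15 < min AVC = £29, price no longer covers variable cost at any output, so the firm shuts down: q = 0.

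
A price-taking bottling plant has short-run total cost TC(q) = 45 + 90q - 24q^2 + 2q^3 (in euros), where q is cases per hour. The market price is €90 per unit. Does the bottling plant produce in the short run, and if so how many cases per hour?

Produce at q = 8

Variable cost is VC = 90q - 24q^2 + 2q^3, so AVC = VC/q = 90 - 24q + 2q^2 and MC = dTC/dq = 90 - 48q + 6q^2.
AVC is minimized where dAVC/dq = -24 + 4q = 0, at q = 6; min AVC = 90 - 24·6 + 2·6^2 = €18.
Because €90 ≥ €18, revenue can cover variable cost; the firm operates.
Solving P = MC: -48q + 6q^2 = 0 ⇒ q = 0 or 8. On the upward-sloping branch, q* = 8.
Check: AVC at q = 8 is €26 ≤ P, so revenue covers variable cost.
Profit = P·q − TC = 90·8 − 253 = €467.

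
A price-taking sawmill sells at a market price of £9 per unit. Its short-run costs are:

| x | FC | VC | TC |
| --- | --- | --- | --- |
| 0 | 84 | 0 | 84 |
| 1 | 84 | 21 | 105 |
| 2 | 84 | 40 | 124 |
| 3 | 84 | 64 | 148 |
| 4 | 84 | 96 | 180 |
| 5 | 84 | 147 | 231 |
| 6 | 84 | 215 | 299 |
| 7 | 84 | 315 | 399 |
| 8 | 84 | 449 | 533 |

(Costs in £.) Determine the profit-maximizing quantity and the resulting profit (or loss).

Compute π = P·x − TC at each output: x=0: -84; x=1: -96; x=2: -106; x=3: -121; x=4: -144; x=5: -186; x=6: -245; x=7: -336; x=8: -461.
Profit is highest at x = 0. Equivalently, the lowest AVC in the table is 40/2 ≈ £20 at x = 2, and P = £9 falls below it — price never covers variable cost, so the firm shuts down and loses only its fixed cost.

x = 0 (shut down); profit = -£84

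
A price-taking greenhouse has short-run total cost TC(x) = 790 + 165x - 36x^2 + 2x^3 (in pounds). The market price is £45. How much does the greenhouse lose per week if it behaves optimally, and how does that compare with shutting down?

AVC = 165 - 36x + 2x^2; min AVC = £3 at x = 9. Since P = £45 ≥ min AVC, the firm produces.
With MC = 165 - 72x + 6x^2, P = MC on the upward-sloping part at x* = 10.
TR = 45·10 = 450. TC = 790 + 50 = 840. Profit = 450 − 840 = -£390.
That loss of £390 beats the £790 the firm would lose by shutting down; producing recovers £400 of fixed cost.

Profit = -£390 at x = 10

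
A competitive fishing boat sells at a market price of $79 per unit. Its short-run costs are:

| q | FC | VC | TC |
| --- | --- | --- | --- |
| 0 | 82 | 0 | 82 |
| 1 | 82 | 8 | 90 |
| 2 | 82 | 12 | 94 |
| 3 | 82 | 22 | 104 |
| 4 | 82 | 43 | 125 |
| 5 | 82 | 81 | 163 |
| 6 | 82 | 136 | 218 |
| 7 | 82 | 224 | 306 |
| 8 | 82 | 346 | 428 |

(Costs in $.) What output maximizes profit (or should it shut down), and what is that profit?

q = 6; profit = $256

Compute π = P·q − TC at each output: q=0: -82; q=1: -11; q=2: 64; q=3: 133; q=4: 191; q=5: 232; q=6: 256; q=7: 247; q=8: 204.
Profit is maximized at q = 6. AVC there is 136/6 = $22.67 ≤ P, so producing beats shutting down (which would give -$82).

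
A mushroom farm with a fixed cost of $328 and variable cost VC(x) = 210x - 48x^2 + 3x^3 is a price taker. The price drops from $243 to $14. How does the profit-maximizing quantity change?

Output falls from 11 to 0 (the firm shuts down)

AVC = 210 - 48x + 3x^2, minimized at x = 8 where min AVC = $18. MC = 210 - 96x + 9x^2.
At P = $243 ≥ min AVC, set P = MC on the rising branch: x = 11.
At P = $14 < min AVC = $18, price no longer covers variable cost at any output, so the firm shuts down: x = 0.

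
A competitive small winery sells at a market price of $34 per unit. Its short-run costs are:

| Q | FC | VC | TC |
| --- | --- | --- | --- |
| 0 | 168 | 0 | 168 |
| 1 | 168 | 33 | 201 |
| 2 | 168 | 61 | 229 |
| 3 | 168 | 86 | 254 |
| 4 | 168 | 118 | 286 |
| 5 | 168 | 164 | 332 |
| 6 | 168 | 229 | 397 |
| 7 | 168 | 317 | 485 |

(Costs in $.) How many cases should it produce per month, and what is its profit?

Profit at each row (π = 34Q − TC): Q=0: -168; Q=1: -167; Q=2: -161; Q=3: -152; Q=4: -150; Q=5: -162; Q=6: -193; Q=7: -247.
Profit is maximized at Q = 4. AVC there is 118/4 = $29.50 ≤ P, so producing beats shutting down (which would give -$168).

Q = 4; profit = -$150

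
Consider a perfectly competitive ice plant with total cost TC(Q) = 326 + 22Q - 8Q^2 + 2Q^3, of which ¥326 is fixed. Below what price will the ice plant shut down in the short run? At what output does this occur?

The shutdown price is the minimum of AVC. VC = 22Q - 8Q^2 + 2Q^3, so AVC = 22 - 8Q + 2Q^2.
dAVC/dQ = -8 + 4Q = 0 gives Q = 2. min AVC = 22 - 8·2 + 2·2^2 = 14.
The firm shuts down for any P below ¥14.

¥14 per unit, at Q = 2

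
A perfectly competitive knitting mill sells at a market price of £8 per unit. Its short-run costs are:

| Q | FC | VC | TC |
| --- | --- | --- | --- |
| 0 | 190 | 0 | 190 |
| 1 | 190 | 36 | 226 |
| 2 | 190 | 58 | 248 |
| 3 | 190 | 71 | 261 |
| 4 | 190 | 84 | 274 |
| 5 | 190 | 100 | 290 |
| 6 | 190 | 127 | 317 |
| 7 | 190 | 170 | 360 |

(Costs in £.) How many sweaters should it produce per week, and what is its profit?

Q = 0 (shut down); profit = -£190

Profit at each row (π = 8Q − TC): Q=0: -190; Q=1: -218; Q=2: -232; Q=3: -237; Q=4: -242; Q=5: -250; Q=6: -269; Q=7: -304.
Profit is highest at Q = 0. Equivalently, the lowest AVC in the table is 100/5 ≈ £20 at Q = 5, and P = £8 falls below it — price never covers variable cost, so the firm shuts down and loses only its fixed cost.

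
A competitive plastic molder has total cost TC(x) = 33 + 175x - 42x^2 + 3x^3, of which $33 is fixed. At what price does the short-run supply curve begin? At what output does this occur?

$28 per unit, at x = 7

Short-run supply begins at min AVC. From VC = 175x - 42x^2 + 3x^3, AVC = 175 - 42x + 3x^2.
dAVC/dx = -42 + 6x = 0 gives x = 7. min AVC = 175 - 42·7 + 3·7^2 = 28.
For P < $28 the firm produces nothing.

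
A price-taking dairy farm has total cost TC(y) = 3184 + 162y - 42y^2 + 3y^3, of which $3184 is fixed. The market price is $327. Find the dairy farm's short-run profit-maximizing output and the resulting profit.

AVC = 162 - 42y + 3y^2 has its minimum $15 at y = 7; price $327 clears that bar, so the firm operates.
MC = 162 - 84y + 9y^2. Setting P = MC and taking the root on the rising branch gives y* = 11.
TR = 327·11 = 3597. TC = 3184 + 693 = 3877. Profit = 3597 − 3877 = -$280.
By producing, the firm covers all variable cost plus $2904 of fixed cost; shutting down would lose the full $3184.

Profit = -$280 at y = 11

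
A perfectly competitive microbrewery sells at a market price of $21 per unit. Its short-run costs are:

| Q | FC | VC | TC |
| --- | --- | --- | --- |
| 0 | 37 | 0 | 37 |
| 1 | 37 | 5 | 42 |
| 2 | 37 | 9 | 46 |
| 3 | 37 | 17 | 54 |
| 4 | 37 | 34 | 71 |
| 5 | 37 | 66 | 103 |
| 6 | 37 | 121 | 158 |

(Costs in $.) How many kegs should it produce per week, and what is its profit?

Compute π = P·Q − TC at each output: Q=0: -37; Q=1: -21; Q=2: -4; Q=3: 9; Q=4: 13; Q=5: 2; Q=6: -32.
Profit is maximized at Q = 4. AVC there is 34/4 = $8.50 ≤ P, so producing beats shutting down (which would give -$37).

Q = 4; profit = $13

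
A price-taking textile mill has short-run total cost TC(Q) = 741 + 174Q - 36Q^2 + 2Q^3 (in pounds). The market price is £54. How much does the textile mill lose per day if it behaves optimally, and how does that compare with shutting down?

AVC = 174 - 36Q + 2Q^2; min AVC = £12 at Q = 9. Since P = £54 ≥ min AVC, the firm produces.
With MC = 174 - 72Q + 6Q^2, P = MC on the upward-sloping part at Q* = 10.
TR = 54·10 = 540. TC = 741 + 140 = 881. Profit = 540 − 881 = -£341.
Shutting down would mean losing the fixed cost of £741, so operating at a loss of £341 is better by £400.

Profit = -£341 at Q = 10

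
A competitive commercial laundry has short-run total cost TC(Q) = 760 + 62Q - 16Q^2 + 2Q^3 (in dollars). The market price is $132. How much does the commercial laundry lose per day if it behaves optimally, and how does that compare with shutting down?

Profit = -$172 at Q = 7

AVC = 62 - 16Q + 2Q^2; min AVC = $30 at Q = 4. Since P = $132 ≥ min AVC, the firm produces.
With MC = 62 - 32Q + 6Q^2, P = MC on the upward-sloping part at Q* = 7.
TR = 132·7 = 924. TC = 760 + 336 = 1096. Profit = 924 − 1096 = -$172.
That loss of $172 beats the $760 the firm would lose by shutting down; producing recovers $588 of fixed cost.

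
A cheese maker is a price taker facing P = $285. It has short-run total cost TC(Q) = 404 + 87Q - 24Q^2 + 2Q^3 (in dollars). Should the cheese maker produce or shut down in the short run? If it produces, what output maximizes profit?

Variable cost is VC = 87Q - 24Q^2 + 2Q^3, so AVC = VC/Q = 87 - 24Q + 2Q^2 and MC = dTC/dQ = 87 - 48Q + 6Q^2.
AVC is minimized where dAVC/dQ = -24 + 4Q = 0, at Q = 6; min AVC = 87 - 24·6 + 2·6^2 = $15.
Because $285 ≥ $15, revenue can cover variable cost; the firm operates.
P = MC gives -198 - 48Q + 6Q^2 = 0, with roots -3 and 11. Take the larger (rising MC): Q* = 11.
Check: AVC at Q = 11 is $65 ≤ P, so revenue covers variable cost.
Profit = P·Q − TC = 285·11 − 1119 = $2016.

Produce at Q = 11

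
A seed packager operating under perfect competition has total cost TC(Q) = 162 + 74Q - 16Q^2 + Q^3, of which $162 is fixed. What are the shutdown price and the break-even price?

Shutdown price = $10; break-even price = $29

Shutdown price = min AVC. AVC = 74 - 16Q + Q^2, with vertex at Q = 8 and minimum $10.
ATC = 162/Q + 74 - 16Q + Q^2. Setting dATC/dQ = −162/Q^2 − 16 + 2Q = 0 gives Q = 9 (since 2·9^3 − 16·9^2 = 162).
min ATC = 162/9 + 74 − 16·9 + 9^2 = $29. That is the break-even price.
Between these two prices the firm operates at a loss; above $29 it earns a profit.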